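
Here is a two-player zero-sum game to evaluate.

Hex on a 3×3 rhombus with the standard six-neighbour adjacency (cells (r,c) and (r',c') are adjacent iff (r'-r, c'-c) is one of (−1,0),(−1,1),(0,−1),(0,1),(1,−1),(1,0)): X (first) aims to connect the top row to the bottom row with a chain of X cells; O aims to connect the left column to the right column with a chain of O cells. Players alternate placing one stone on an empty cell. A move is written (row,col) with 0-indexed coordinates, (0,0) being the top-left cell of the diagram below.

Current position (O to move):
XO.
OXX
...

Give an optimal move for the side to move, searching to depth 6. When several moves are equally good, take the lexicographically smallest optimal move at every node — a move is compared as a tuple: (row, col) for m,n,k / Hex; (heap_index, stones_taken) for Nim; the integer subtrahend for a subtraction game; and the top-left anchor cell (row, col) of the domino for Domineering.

O's best at [XO./OXX/...]: (0,2)

ply 1, O at XO./OXX/... | (0,2)=+1→XOO/OXX/...*; (2,0)=-1→XO./OXX/O..; (2,1)=-1→XO./OXX/.O.; (2,2)=-1→XO./OXX/..O
ply 2: XOO/OXX/... is terminal -1 (X); from XO./OXX/... depth 6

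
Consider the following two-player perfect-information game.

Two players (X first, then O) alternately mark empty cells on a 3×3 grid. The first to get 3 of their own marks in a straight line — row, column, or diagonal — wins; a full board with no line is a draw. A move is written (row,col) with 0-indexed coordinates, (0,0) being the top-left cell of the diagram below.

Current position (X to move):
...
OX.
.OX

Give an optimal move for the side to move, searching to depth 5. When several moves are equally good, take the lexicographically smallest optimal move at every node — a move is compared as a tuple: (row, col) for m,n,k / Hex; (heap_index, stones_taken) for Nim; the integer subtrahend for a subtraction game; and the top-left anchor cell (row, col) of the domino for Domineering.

X's best at [.../OX./.OX]: (0,0)

p1 X@[.../OX./.OX]: (0,0)[X../OX./.OX]+1* (0,1)[.X./OX./.OX]+0 (0,2)[..X/OX./.OX]+1 (1,2)[.../OXX/.OX]+1 (2,0)[.../OX./XOX]+1
p2 O@[X../OX./.OX] terminal -1; root [.../OX./.OX] d5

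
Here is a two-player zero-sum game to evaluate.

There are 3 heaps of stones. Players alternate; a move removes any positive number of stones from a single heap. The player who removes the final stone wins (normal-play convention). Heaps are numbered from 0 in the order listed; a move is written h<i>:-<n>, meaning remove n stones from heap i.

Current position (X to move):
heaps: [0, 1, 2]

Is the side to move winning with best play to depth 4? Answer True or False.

X winning at [(0,1,2)]: True

[(0,1,2)] X move#1: h1:-1:-1/(0,0,2), h2:-1:+1/(0,1,1)*, h2:-2:-1/(0,1,0)
[(0,1,1)] O move#2: h1:-1:-1/(0,0,1)*, h2:-1:-1/(0,1,0)
[(0,0,1)] X move#3: h2:-1:+1/(0,0,0)*
[(0,0,0)] end (terminal -1, O#4); searched (0,1,2) to 4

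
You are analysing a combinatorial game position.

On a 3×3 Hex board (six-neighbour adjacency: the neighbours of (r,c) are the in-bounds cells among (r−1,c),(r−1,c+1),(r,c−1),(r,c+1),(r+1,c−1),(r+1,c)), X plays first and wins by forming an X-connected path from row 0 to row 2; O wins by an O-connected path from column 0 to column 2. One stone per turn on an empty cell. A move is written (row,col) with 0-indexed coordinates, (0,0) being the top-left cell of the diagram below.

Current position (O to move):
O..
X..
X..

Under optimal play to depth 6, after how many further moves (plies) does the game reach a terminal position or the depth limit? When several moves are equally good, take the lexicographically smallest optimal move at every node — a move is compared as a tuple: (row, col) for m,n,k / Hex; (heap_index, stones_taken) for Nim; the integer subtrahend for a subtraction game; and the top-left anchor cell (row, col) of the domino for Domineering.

PV length from [O../X../X..]: 6 plies

ply 1, O at O../X../X.. | (0,1)=-1→OO./X../X..*; (0,2)=-1→O.O/X../X..; (1,1)=-1→O../XO./X..; (1,2)=-1→O../X.O/X..; (2,1)=-1→O../X../XO.; (2,2)=-1→O../X../X.O
ply 2, X at OO./X../X.. | (0,2)=+1→OOX/X../X..*; (1,1)=-1→OO./XX./X..; (1,2)=-1→OO./X.X/X..; (2,1)=-1→OO./X../XX.; (2,2)=-1→OO./X../X.X
ply 3, O at OOX/X../X.. | (1,1)=-1→OOX/XO./X..*; (1,2)=-1→OOX/X.O/X..; (2,1)=-1→OOX/X../XO.; (2,2)=-1→OOX/X../X.O
ply 4, X at OOX/XO./X.. | (1,2)=+1→OOX/XOX/X..*; (2,1)=-1→OOX/XO./XX.; (2,2)=-1→OOX/XO./X.X
ply 5, O at OOX/XOX/X.. | (2,1)=-1→OOX/XOX/XO.*; (2,2)=-1→OOX/XOX/X.O
ply 6, X at OOX/XOX/XO. | (2,2)=+1→OOX/XOX/XOX*
ply 7: OOX/XOX/XOX is terminal -1 (O); from O../X../X.. depth 6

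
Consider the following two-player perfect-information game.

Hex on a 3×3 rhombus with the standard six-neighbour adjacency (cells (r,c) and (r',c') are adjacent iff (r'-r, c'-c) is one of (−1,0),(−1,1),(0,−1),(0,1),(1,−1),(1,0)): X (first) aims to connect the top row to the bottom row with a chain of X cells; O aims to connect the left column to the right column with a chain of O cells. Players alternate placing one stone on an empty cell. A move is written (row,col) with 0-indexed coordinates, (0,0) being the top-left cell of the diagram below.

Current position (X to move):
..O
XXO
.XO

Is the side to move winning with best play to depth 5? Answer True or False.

p1 X@[..O/XXO/.XO]: (0,0)[X.O/XXO/.XO]+1* (0,1)[.XO/XXO/.XO]+1 (2,0)[..O/XXO/XXO]+1
p2 O@[X.O/XXO/.XO] terminal -1; root [..O/XXO/.XO] d5

X winning at [..O/XXO/.XO]: True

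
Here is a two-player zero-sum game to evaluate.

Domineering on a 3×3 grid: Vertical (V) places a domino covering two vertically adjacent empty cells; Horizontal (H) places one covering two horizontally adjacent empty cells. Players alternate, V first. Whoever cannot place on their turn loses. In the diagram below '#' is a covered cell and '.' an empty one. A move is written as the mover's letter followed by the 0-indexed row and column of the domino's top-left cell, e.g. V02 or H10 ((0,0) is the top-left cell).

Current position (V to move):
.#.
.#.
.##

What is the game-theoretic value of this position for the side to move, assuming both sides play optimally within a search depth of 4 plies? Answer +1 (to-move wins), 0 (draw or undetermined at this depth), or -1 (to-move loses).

value(.#./.#./.##, V) = +1

[.#./.#./.##] V move#1: V00:+1/##./##./.##*, V02:+1/.##/.##/.##, V10:+1/.#./##./###
[##./##./.##] end (terminal -1, H#2); searched .#./.#./.## to 4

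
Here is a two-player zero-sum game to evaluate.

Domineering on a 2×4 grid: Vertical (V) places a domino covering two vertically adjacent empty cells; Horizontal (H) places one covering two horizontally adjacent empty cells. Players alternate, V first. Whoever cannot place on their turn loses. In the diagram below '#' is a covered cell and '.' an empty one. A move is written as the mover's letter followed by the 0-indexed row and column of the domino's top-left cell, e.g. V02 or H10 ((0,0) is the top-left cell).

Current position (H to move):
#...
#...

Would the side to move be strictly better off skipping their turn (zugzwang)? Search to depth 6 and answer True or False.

zugzwang(#.../#..., H) = False

ply 1, H at #.../#... | H01=+1→###./#...*; H02=+1→#.##/#...; H11=+1→#.../###.; H12=+1→#.../#.##
ply 2, V at ###./#... | V03=-1→####/#..#*
ply 3, H at ####/#..# | H11=+1→####/####*
ply 4: ####/#### is terminal -1 (V); from #.../#... depth 6
if H skipped the turn, V would face:
~ ply 1, V at #.../#... | V01=-1→##../##..; V02=+1→#.#./#.#.*; V03=-1→#..#/#..#
~ ply 2: #.#./#.#. is terminal -1 (H); from #.../#... depth 6
compare (H): move=+1 vs pass=-1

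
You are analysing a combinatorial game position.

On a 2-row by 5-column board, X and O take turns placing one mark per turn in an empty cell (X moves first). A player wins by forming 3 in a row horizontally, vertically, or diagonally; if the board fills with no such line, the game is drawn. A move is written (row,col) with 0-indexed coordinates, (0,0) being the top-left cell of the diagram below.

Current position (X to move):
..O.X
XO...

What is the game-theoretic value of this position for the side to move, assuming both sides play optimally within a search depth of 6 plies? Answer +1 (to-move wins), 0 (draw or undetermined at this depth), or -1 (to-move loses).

value(..O.X/XO..., X) = 0

[..O.X/XO...] X move#1: (0,0):+0/X.O.X/XO...*, (0,1):+0/.XO.X/XO..., (0,3):+0/..OXX/XO..., (1,2):-1/..O.X/XOX.., (1,3):-1/..O.X/XO.X., (1,4):-1/..O.X/XO..X
[X.O.X/XO...] O move#2: (0,1):+0/XOO.X/XO...*, (0,3):+0/X.OOX/XO..., (1,2):+0/X.O.X/XOO.., (1,3):+0/X.O.X/XO.O., (1,4):+0/X.O.X/XO..O
[XOO.X/XO...] X move#3: (0,3):+0/XOOXX/XO...*, (1,2):-1/XOO.X/XOX.., (1,3):-1/XOO.X/XO.X., (1,4):-1/XOO.X/XO..X
[XOOXX/XO...] O move#4: (1,2):+0/XOOXX/XOO..*, (1,3):+0/XOOXX/XO.O., (1,4):+0/XOOXX/XO..O
[XOOXX/XOO..] X move#5: (1,3):+0/XOOXX/XOOX.*, (1,4):-1/XOOXX/XOO.X
[XOOXX/XOOX.] O move#6: (1,4):+0/XOOXX/XOOXO*
[XOOXX/XOOXO] end (terminal +0, X#7); searched ..O.X/XO... to 6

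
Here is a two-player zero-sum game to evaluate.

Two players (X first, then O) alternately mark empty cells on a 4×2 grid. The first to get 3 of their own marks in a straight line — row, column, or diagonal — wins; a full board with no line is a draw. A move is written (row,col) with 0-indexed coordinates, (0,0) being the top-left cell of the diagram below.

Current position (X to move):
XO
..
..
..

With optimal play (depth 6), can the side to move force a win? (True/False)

X winning at [XO/../../..]: False

p1 X@[XO/../../..]: (1,0)[XO/X./../..]+0* (1,1)[XO/.X/../..]+0 (2,0)[XO/../X./..]+0 (2,1)[XO/../.X/..]+0 (3,0)[XO/../../X.]+0 (3,1)[XO/../../.X]+0
p2 O@[XO/X./../..]: (1,1)[XO/XO/../..]-1 (2,0)[XO/X./O./..]+0* (2,1)[XO/X./.O/..]-1 (3,0)[XO/X./../O.]-1 (3,1)[XO/X./../.O]-1
p3 X@[XO/X./O./..]: (1,1)[XO/XX/O./..]+0* (2,1)[XO/X./OX/..]+0 (3,0)[XO/X./O./X.]+0 (3,1)[XO/X./O./.X]+0
p4 O@[XO/XX/O./..]: (2,1)[XO/XX/OO/..]+0* (3,0)[XO/XX/O./O.]+0 (3,1)[XO/XX/O./.O]+0
p5 X@[XO/XX/OO/..]: (3,0)[XO/XX/OO/X.]+0* (3,1)[XO/XX/OO/.X]+0
p6 O@[XO/XX/OO/X.]: (3,1)[XO/XX/OO/XO]+0*
p7 X@[XO/XX/OO/XO] terminal +0; root [XO/../../..] d6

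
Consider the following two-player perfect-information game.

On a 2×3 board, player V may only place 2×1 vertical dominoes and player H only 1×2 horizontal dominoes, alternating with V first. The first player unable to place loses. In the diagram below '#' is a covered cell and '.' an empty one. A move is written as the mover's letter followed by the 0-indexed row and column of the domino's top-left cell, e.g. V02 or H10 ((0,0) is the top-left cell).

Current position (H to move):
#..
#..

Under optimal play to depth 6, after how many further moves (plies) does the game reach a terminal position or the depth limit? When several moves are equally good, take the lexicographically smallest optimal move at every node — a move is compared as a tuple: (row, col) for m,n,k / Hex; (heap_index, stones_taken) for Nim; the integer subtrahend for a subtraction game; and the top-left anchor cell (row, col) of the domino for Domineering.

PV length from [#../#..]: 1 ply

[#../#..] H move#1: H01:+1/###/#..*, H11:+1/#../###
[###/#..] end (terminal -1, V#2); searched #../#.. to 6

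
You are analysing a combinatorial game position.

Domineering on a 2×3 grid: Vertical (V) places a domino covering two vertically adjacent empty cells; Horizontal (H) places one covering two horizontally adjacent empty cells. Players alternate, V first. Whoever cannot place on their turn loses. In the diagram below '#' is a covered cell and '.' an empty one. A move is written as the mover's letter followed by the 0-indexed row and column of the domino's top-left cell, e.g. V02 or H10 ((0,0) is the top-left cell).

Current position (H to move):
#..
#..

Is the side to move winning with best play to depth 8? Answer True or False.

H winning at [#../#..]: True

[#../#..] H move#1: H01:+1/###/#..*, H11:+1/#../###
[###/#..] end (terminal -1, V#2); searched #../#.. to 8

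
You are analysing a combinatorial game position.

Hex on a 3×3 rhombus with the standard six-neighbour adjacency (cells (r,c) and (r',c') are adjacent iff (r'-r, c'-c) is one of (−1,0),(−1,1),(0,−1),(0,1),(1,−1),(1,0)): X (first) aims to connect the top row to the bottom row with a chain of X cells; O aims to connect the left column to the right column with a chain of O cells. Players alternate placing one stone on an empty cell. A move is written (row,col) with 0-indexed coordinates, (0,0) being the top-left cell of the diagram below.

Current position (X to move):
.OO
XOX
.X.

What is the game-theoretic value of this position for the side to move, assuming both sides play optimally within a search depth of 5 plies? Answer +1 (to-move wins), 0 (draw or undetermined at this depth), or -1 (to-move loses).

value(.OO/XOX/.X., X) = -1

[.OO/XOX/.X.] X move#1: (0,0):-1/XOO/XOX/.X.*, (2,0):-1/.OO/XOX/XX., (2,2):-1/.OO/XOX/.XX
[XOO/XOX/.X.] O move#2: (2,0):+1/XOO/XOX/OX.*, (2,2):-1/XOO/XOX/.XO
[XOO/XOX/OX.] end (terminal -1, X#3); searched .OO/XOX/.X. to 5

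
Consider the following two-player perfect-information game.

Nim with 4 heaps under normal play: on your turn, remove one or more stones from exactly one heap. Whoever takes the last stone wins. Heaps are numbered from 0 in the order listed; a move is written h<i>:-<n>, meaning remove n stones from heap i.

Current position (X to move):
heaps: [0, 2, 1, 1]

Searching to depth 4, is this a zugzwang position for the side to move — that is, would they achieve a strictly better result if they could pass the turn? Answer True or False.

zugzwang((0,2,1,1), X) = False

p1 X@[(0,2,1,1)]: h1:-1[(0,1,1,1)]-1 h1:-2[(0,0,1,1)]+1* h2:-1[(0,2,0,1)]-1 h3:-1[(0,2,1,0)]-1
p2 O@[(0,0,1,1)]: h2:-1[(0,0,0,1)]-1* h3:-1[(0,0,1,0)]-1
p3 X@[(0,0,0,1)]: h3:-1[(0,0,0,0)]+1*
p4 O@[(0,0,0,0)] terminal -1; root [(0,2,1,1)] d4
pass branch (O moves first from the same position):
  | p1 O@[(0,2,1,1)]: h1:-1[(0,1,1,1)]-1 h1:-2[(0,0,1,1)]+1* h2:-1[(0,2,0,1)]-1 h3:-1[(0,2,1,0)]-1
  | p2 X@[(0,0,1,1)]: h2:-1[(0,0,0,1)]-1* h3:-1[(0,0,1,0)]-1
  | p3 O@[(0,0,0,1)]: h3:-1[(0,0,0,0)]+1*
  | p4 X@[(0,0,0,0)] terminal -1; root [(0,2,1,1)] d4
X moving scores +1; X passing scores -1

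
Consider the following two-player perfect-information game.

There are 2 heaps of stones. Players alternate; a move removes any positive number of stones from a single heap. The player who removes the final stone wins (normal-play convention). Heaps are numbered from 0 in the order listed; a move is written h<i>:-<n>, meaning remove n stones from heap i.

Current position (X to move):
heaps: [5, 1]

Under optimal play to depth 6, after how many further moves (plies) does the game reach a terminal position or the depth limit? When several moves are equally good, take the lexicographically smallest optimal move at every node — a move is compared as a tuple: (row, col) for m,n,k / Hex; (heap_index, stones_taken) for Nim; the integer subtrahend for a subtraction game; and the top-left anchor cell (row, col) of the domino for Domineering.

PV length from [(5,1)]: 3 plies

p1 X@[(5,1)]: h0:-1[(4,1)]-1 h0:-2[(3,1)]-1 h0:-3[(2,1)]-1 h0:-4[(1,1)]+1* h0:-5[(0,1)]-1 h1:-1[(5,0)]-1
p2 O@[(1,1)]: h0:-1[(0,1)]-1* h1:-1[(1,0)]-1
p3 X@[(0,1)]: h1:-1[(0,0)]+1*
p4 O@[(0,0)] terminal -1; root [(5,1)] d6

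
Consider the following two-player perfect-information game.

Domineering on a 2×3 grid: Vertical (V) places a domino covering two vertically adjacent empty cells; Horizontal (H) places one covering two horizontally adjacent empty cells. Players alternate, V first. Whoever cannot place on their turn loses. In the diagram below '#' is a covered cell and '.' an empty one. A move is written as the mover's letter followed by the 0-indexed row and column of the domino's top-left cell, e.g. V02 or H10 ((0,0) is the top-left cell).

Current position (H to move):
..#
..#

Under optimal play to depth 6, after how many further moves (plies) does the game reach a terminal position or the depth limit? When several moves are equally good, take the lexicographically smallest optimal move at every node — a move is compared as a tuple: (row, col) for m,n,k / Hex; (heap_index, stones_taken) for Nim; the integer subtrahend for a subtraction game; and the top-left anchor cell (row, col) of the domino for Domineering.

ply 1, H at ..#/..# | H00=+1→###/..#*; H10=+1→..#/###
ply 2: ###/..# is terminal -1 (V); from ..#/..# depth 6

PV length from [..#/..#]: 1 ply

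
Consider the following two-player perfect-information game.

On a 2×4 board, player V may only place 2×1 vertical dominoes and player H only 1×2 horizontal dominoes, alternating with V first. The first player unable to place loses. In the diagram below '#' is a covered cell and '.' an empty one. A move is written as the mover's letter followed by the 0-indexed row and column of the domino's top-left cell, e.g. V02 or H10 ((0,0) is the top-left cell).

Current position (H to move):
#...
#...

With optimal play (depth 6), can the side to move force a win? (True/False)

p1 H@[#.../#...]: H01[###./#...]+1* H02[#.##/#...]+1 H11[#.../###.]+1 H12[#.../#.##]+1
p2 V@[###./#...]: V03[####/#..#]-1*
p3 H@[####/#..#]: H11[####/####]+1*
p4 V@[####/####] terminal -1; root [#.../#...] d6

H winning at [#.../#...]: True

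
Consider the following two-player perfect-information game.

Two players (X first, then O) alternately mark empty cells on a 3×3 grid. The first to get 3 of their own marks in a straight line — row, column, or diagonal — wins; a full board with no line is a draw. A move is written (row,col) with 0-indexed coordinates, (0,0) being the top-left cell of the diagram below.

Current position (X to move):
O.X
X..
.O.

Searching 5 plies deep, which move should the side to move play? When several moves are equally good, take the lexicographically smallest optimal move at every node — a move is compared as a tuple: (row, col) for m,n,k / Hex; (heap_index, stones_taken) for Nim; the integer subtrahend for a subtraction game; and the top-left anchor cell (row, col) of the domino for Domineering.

p1 X@[O.X/X../.O.]: (0,1)[OXX/X../.O.]-1 (1,1)[O.X/XX./.O.]+1* (1,2)[O.X/X.X/.O.]+1 (2,0)[O.X/X../XO.]-1 (2,2)[O.X/X../.OX]+0
p2 O@[O.X/XX./.O.]: (0,1)[OOX/XX./.O.]-1* (1,2)[O.X/XXO/.O.]-1 (2,0)[O.X/XX./OO.]-1 (2,2)[O.X/XX./.OO]-1
p3 X@[OOX/XX./.O.]: (1,2)[OOX/XXX/.O.]+1* (2,0)[OOX/XX./XO.]+1 (2,2)[OOX/XX./.OX]+1
p4 O@[OOX/XXX/.O.] terminal -1; root [O.X/X../.O.] d5

X's best at [O.X/X../.O.]: (1,1)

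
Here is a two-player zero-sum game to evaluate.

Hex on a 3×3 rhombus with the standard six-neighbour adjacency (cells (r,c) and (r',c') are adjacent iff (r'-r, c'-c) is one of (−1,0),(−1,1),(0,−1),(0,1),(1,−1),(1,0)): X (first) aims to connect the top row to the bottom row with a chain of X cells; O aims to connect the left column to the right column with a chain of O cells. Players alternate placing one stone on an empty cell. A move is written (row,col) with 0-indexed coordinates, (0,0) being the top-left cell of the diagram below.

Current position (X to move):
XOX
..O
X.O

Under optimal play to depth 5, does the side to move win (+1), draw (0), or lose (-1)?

p1 X@[XOX/..O/X.O]: (1,0)[XOX/X.O/X.O]+1* (1,1)[XOX/.XO/X.O]+1 (2,1)[XOX/..O/XXO]+1
p2 O@[XOX/X.O/X.O] terminal -1; root [XOX/..O/X.O] d5

value(XOX/..O/X.O, X) = +1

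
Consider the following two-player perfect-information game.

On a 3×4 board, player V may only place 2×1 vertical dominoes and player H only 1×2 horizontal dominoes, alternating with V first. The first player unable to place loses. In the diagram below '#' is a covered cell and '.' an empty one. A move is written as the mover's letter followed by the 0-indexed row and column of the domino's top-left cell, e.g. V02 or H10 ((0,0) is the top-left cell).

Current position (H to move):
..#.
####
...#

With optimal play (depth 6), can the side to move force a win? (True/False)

[..#./####/...#] H move#1: H00:+1/###./####/...#*, H20:+1/..#./####/##.#, H21:+1/..#./####/.###
[###./####/...#] end (terminal -1, V#2); searched ..#./####/...# to 6

H winning at [..#./####/...#]: True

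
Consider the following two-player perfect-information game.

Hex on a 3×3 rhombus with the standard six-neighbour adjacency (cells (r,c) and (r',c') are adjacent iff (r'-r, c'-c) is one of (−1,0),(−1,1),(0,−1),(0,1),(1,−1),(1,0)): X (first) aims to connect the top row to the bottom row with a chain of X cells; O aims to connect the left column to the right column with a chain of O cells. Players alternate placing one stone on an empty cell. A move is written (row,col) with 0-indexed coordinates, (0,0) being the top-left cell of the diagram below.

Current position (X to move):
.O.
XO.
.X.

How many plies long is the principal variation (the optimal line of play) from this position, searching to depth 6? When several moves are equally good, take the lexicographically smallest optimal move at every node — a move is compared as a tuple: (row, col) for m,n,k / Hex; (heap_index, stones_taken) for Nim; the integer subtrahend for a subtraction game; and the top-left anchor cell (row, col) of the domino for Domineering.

PV length from [.O./XO./.X.]: 4 plies

ply 1, X at .O./XO./.X. | (0,0)=-1→XO./XO./.X.*; (0,2)=-1→.OX/XO./.X.; (1,2)=-1→.O./XOX/.X.; (2,0)=-1→.O./XO./XX.; (2,2)=-1→.O./XO./.XX
ply 2, O at XO./XO./.X. | (0,2)=-1→XOO/XO./.X.; (1,2)=-1→XO./XOO/.X.; (2,0)=+1→XO./XO./OX.*; (2,2)=-1→XO./XO./.XO
ply 3, X at XO./XO./OX. | (0,2)=-1→XOX/XO./OX.*; (1,2)=-1→XO./XOX/OX.; (2,2)=-1→XO./XO./OXX
ply 4, O at XOX/XO./OX. | (1,2)=+1→XOX/XOO/OX.*; (2,2)=-1→XOX/XO./OXO
ply 5: XOX/XOO/OX. is terminal -1 (X); from .O./XO./.X. depth 6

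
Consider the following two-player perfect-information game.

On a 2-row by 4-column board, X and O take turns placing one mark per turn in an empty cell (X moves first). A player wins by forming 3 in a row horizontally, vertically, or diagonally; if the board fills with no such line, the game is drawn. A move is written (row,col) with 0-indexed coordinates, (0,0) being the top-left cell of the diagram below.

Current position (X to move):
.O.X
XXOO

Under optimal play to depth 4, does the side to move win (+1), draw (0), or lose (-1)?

value(.O.X/XXOO, X) = 0

[.O.X/XXOO] X move#1: (0,0):+0/XO.X/XXOO*, (0,2):+0/.OXX/XXOO
[XO.X/XXOO] O move#2: (0,2):+0/XOOX/XXOO*
[XOOX/XXOO] end (terminal +0, X#3); searched .O.X/XXOO to 4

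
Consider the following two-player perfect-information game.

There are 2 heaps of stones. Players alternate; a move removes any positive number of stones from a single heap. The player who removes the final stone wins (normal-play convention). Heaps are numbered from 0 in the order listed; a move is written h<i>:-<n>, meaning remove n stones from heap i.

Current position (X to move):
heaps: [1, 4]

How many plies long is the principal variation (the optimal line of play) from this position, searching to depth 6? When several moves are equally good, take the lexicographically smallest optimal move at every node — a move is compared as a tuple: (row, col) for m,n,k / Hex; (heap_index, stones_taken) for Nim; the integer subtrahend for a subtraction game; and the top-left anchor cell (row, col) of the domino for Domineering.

PV length from [(1,4)]: 3 plies

[(1,4)] X move#1: h0:-1:-1/(0,4), h1:-1:-1/(1,3), h1:-2:-1/(1,2), h1:-3:+1/(1,1)*, h1:-4:-1/(1,0)
[(1,1)] O move#2: h0:-1:-1/(0,1)*, h1:-1:-1/(1,0)
[(0,1)] X move#3: h1:-1:+1/(0,0)*
[(0,0)] end (terminal -1, O#4); searched (1,4) to 6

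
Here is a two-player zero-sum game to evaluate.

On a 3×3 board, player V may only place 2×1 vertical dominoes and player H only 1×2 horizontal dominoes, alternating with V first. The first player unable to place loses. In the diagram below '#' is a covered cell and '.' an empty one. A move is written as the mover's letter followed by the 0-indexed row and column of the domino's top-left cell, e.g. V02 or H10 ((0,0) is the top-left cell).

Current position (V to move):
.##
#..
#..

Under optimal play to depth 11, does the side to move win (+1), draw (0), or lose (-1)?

p1 V@[.##/#../#..]: V11[.##/##./##.]+1* V12[.##/#.#/#.#]+1
p2 H@[.##/##./##.] terminal -1; root [.##/#../#..] d11

value(.##/#../#.., V) = +1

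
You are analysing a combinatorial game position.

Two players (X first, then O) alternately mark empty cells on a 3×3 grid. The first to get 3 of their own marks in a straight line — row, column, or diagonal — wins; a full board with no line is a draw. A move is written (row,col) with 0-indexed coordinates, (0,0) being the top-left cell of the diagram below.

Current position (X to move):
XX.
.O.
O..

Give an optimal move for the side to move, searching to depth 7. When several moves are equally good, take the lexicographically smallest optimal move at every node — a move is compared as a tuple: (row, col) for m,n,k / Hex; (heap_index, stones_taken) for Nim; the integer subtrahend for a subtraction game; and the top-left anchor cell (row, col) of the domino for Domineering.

ply 1, X at XX./.O./O.. | (0,2)=+1→XXX/.O./O..*; (1,0)=-1→XX./XO./O..; (1,2)=-1→XX./.OX/O..; (2,1)=-1→XX./.O./OX.; (2,2)=-1→XX./.O./O.X
ply 2: XXX/.O./O.. is terminal -1 (O); from XX./.O./O.. depth 7

X's best at [XX./.O./O..]: (0,2)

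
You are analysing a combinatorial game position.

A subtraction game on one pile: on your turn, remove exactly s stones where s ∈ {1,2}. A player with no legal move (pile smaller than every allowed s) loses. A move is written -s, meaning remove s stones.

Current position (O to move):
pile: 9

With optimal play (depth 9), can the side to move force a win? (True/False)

[9] O move#1: -1:-1/8*, -2:-1/7
[8] X move#2: -1:-1/7, -2:+1/6*
[6] O move#3: -1:-1/5*, -2:-1/4
[5] X move#4: -1:-1/4, -2:+1/3*
[3] O move#5: -1:-1/2*, -2:-1/1
[2] X move#6: -1:-1/1, -2:+1/0*
[0] end (terminal -1, O#7); searched 9 to 9

O winning at [9]: False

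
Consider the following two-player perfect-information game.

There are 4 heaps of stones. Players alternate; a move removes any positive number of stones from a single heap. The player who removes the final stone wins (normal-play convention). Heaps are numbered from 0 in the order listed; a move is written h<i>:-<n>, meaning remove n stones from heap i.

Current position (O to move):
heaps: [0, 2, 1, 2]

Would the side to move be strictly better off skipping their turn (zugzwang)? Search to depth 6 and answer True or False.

ply 1, O at (0,2,1,2) | h1:-1=-1→(0,1,1,2); h1:-2=-1→(0,0,1,2); h2:-1=+1→(0,2,0,2)*; h3:-1=-1→(0,2,1,1); h3:-2=-1→(0,2,1,0)
ply 2, X at (0,2,0,2) | h1:-1=-1→(0,1,0,2)*; h1:-2=-1→(0,0,0,2); h3:-1=-1→(0,2,0,1); h3:-2=-1→(0,2,0,0)
ply 3, O at (0,1,0,2) | h1:-1=-1→(0,0,0,2); h3:-1=+1→(0,1,0,1)*; h3:-2=-1→(0,1,0,0)
ply 4, X at (0,1,0,1) | h1:-1=-1→(0,0,0,1)*; h3:-1=-1→(0,1,0,0)
ply 5, O at (0,0,0,1) | h3:-1=+1→(0,0,0,0)*
ply 6: (0,0,0,0) is terminal -1 (X); from (0,2,1,2) depth 6
suppose O passes — search the same position with X to move:
pass> ply 1, X at (0,2,1,2) | h1:-1=-1→(0,1,1,2); h1:-2=-1→(0,0,1,2); h2:-1=+1→(0,2,0,2)*; h3:-1=-1→(0,2,1,1); h3:-2=-1→(0,2,1,0)
pass> ply 2, O at (0,2,0,2) | h1:-1=-1→(0,1,0,2)*; h1:-2=-1→(0,0,0,2); h3:-1=-1→(0,2,0,1); h3:-2=-1→(0,2,0,0)
pass> ply 3, X at (0,1,0,2) | h1:-1=-1→(0,0,0,2); h3:-1=+1→(0,1,0,1)*; h3:-2=-1→(0,1,0,0)
pass> ply 4, O at (0,1,0,1) | h1:-1=-1→(0,0,0,1)*; h3:-1=-1→(0,1,0,0)
pass> ply 5, X at (0,0,0,1) | h3:-1=+1→(0,0,0,0)*
pass> ply 6: (0,0,0,0) is terminal -1 (O); from (0,2,1,2) depth 6
for O: play +1, pass -1

zugzwang((0,2,1,2), O) = False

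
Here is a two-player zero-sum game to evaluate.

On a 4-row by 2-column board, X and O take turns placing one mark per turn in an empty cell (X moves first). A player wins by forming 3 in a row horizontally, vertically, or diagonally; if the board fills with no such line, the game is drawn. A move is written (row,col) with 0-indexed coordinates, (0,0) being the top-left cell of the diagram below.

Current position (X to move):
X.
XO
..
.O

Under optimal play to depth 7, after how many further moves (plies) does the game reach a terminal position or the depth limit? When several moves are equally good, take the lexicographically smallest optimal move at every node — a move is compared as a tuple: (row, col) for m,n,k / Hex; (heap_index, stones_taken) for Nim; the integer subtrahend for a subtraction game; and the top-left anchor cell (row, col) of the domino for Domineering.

PV length from [X./XO/../.O]: 1 ply

p1 X@[X./XO/../.O]: (0,1)[XX/XO/../.O]-1 (2,0)[X./XO/X./.O]+1* (2,1)[X./XO/.X/.O]+0 (3,0)[X./XO/../XO]-1
p2 O@[X./XO/X./.O] terminal -1; root [X./XO/../.O] d7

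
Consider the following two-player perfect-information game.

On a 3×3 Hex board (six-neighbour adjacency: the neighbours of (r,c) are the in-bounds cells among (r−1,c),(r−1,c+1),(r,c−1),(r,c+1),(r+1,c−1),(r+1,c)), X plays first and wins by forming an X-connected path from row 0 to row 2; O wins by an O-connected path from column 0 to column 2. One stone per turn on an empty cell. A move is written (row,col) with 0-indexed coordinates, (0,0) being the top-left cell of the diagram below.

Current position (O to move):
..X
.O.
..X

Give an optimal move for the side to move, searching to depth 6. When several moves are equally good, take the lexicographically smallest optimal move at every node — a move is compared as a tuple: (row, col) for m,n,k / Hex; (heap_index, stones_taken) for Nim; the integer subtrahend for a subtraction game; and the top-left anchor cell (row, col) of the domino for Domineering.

ply 1, O at ..X/.O./..X | (0,0)=-1→O.X/.O./..X; (0,1)=-1→.OX/.O./..X; (1,0)=-1→..X/OO./..X; (1,2)=+1→..X/.OO/..X*; (2,0)=-1→..X/.O./O.X; (2,1)=-1→..X/.O./.OX
ply 2, X at ..X/.OO/..X | (0,0)=-1→X.X/.OO/..X*; (0,1)=-1→.XX/.OO/..X; (1,0)=-1→..X/XOO/..X; (2,0)=-1→..X/.OO/X.X; (2,1)=-1→..X/.OO/.XX
ply 3, O at X.X/.OO/..X | (0,1)=+1→XOX/.OO/..X*; (1,0)=+1→X.X/OOO/..X; (2,0)=+1→X.X/.OO/O.X; (2,1)=+1→X.X/.OO/.OX
ply 4, X at XOX/.OO/..X | (1,0)=-1→XOX/XOO/..X*; (2,0)=-1→XOX/.OO/X.X; (2,1)=-1→XOX/.OO/.XX
ply 5, O at XOX/XOO/..X | (2,0)=+1→XOX/XOO/O.X*; (2,1)=-1→XOX/XOO/.OX
ply 6: XOX/XOO/O.X is terminal -1 (X); from ..X/.O./..X depth 6

O's best at [..X/.O./..X]: (1,2)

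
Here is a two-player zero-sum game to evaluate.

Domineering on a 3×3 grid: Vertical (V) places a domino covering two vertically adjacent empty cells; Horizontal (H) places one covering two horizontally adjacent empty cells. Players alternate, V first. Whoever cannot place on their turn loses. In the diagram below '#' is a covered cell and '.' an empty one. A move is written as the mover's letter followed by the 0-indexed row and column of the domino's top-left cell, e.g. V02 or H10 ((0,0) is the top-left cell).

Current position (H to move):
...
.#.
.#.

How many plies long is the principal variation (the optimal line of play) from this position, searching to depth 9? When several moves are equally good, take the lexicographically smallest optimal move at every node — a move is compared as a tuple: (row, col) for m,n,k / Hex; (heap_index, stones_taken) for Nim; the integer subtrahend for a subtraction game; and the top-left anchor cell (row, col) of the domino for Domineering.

PV length from [.../.#./.#.]: 2 plies

p1 H@[.../.#./.#.]: H00[##./.#./.#.]-1* H01[.##/.#./.#.]-1
p2 V@[##./.#./.#.]: V02[###/.##/.#.]+1* V10[##./##./##.]+1 V12[##./.##/.##]+1
p3 H@[###/.##/.#.] terminal -1; root [.../.#./.#.] d9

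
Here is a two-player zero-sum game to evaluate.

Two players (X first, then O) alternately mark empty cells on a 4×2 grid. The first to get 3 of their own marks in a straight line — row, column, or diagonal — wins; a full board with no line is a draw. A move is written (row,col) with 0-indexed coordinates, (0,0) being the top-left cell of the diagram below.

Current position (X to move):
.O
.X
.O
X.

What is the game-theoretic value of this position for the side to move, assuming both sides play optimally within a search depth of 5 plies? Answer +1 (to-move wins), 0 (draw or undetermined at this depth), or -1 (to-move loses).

ply 1, X at .O/.X/.O/X. | (0,0)=+0→XO/.X/.O/X.*; (1,0)=+0→.O/XX/.O/X.; (2,0)=+0→.O/.X/XO/X.; (3,1)=+0→.O/.X/.O/XX
ply 2, O at XO/.X/.O/X. | (1,0)=+0→XO/OX/.O/X.*; (2,0)=+0→XO/.X/OO/X.; (3,1)=+0→XO/.X/.O/XO
ply 3, X at XO/OX/.O/X. | (2,0)=+0→XO/OX/XO/X.*; (3,1)=+0→XO/OX/.O/XX
ply 4, O at XO/OX/XO/X. | (3,1)=+0→XO/OX/XO/XO*
ply 5: XO/OX/XO/XO is terminal +0 (X); from .O/.X/.O/X. depth 5

value(.O/.X/.O/X., X) = 0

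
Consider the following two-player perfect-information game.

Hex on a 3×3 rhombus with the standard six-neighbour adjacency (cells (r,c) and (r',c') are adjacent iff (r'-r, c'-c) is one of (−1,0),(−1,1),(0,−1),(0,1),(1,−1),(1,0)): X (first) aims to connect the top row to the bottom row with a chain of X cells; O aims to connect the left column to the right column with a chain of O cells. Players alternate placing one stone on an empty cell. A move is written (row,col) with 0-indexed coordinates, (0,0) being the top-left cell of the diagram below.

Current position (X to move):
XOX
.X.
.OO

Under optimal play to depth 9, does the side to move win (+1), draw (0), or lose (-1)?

ply 1, X at XOX/.X./.OO | (1,0)=-1→XOX/XX./.OO; (1,2)=-1→XOX/.XX/.OO; (2,0)=+1→XOX/.X./XOO*
ply 2: XOX/.X./XOO is terminal -1 (O); from XOX/.X./.OO depth 9

value(XOX/.X./.OO, X) = +1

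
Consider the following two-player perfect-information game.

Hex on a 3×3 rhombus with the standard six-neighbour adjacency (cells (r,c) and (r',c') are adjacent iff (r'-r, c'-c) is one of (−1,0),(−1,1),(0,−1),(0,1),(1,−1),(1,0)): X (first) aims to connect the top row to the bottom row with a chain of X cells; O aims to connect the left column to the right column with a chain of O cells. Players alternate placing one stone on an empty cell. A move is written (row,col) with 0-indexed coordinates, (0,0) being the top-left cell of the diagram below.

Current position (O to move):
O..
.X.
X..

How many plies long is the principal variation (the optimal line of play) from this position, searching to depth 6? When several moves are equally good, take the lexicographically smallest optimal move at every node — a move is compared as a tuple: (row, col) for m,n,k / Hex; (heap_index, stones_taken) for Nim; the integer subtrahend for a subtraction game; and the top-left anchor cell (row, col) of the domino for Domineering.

PV length from [O../.X./X..]: 2 plies

[O../.X./X..] O move#1: (0,1):-1/OO./.X./X..*, (0,2):-1/O.O/.X./X.., (1,0):-1/O../OX./X.., (1,2):-1/O../.XO/X.., (2,1):-1/O../.X./XO., (2,2):-1/O../.X./X.O
[OO./.X./X..] X move#2: (0,2):+1/OOX/.X./X..*, (1,0):-1/OO./XX./X.., (1,2):-1/OO./.XX/X.., (2,1):-1/OO./.X./XX., (2,2):-1/OO./.X./X.X
[OOX/.X./X..] end (terminal -1, O#3); searched O../.X./X.. to 6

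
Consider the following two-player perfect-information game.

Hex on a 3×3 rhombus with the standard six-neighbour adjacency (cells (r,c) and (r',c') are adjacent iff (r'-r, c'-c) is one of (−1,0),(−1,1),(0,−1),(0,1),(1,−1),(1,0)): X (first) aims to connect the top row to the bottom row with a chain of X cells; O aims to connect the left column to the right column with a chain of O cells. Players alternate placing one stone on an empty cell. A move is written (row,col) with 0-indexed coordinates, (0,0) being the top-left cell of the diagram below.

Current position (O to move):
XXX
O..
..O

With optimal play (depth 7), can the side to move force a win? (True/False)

O winning at [XXX/O../..O]: True

p1 O@[XXX/O../..O]: (1,1)[XXX/OO./..O]+1* (1,2)[XXX/O.O/..O]-1 (2,0)[XXX/O../O.O]-1 (2,1)[XXX/O../.OO]+1
p2 X@[XXX/OO./..O]: (1,2)[XXX/OOX/..O]-1* (2,0)[XXX/OO./X.O]-1 (2,1)[XXX/OO./.XO]-1
p3 O@[XXX/OOX/..O]: (2,0)[XXX/OOX/O.O]-1 (2,1)[XXX/OOX/.OO]+1*
p4 X@[XXX/OOX/.OO] terminal -1; root [XXX/O../..O] d7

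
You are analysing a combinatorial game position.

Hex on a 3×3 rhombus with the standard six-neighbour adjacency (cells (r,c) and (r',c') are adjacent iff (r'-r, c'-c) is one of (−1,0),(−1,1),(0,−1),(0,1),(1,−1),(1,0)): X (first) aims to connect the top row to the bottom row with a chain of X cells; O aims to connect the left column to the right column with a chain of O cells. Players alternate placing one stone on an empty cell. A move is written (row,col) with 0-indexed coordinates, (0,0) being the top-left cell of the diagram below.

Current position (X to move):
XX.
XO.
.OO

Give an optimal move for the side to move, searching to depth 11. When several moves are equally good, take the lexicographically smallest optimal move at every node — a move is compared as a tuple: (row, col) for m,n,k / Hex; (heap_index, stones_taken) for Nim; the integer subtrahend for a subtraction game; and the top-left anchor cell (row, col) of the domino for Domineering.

X's best at [XX./XO./.OO]: (2,0)

p1 X@[XX./XO./.OO]: (0,2)[XXX/XO./.OO]-1 (1,2)[XX./XOX/.OO]-1 (2,0)[XX./XO./XOO]+1*
p2 O@[XX./XO./XOO] terminal -1; root [XX./XO./.OO] d11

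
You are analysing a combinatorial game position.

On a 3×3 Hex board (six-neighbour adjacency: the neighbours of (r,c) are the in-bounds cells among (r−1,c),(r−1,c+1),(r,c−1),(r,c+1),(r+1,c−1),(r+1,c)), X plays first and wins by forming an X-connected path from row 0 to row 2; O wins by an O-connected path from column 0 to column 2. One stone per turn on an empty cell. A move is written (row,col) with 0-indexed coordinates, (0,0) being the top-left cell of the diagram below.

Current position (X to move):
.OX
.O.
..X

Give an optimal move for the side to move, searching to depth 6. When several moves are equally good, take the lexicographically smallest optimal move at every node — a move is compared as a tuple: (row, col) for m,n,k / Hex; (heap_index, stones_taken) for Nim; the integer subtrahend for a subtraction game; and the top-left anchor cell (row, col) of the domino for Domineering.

ply 1, X at .OX/.O./..X | (0,0)=-1→XOX/.O./..X; (1,0)=-1→.OX/XO./..X; (1,2)=+1→.OX/.OX/..X*; (2,0)=-1→.OX/.O./X.X; (2,1)=-1→.OX/.O./.XX
ply 2: .OX/.OX/..X is terminal -1 (O); from .OX/.O./..X depth 6

X's best at [.OX/.O./..X]: (1,2)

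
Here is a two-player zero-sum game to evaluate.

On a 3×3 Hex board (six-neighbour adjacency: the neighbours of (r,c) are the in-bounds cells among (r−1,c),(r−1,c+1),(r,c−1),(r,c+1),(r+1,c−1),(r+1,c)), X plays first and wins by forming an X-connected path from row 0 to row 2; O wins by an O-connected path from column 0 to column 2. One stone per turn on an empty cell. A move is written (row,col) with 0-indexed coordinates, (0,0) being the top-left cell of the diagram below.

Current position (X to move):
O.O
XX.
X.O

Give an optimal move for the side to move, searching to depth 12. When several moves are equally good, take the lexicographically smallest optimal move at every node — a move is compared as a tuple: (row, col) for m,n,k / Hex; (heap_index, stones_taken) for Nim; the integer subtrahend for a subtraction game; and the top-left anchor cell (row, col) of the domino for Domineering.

ply 1, X at O.O/XX./X.O | (0,1)=+1→OXO/XX./X.O*; (1,2)=-1→O.O/XXX/X.O; (2,1)=-1→O.O/XX./XXO
ply 2: OXO/XX./X.O is terminal -1 (O); from O.O/XX./X.O depth 12

X's best at [O.O/XX./X.O]: (0,1)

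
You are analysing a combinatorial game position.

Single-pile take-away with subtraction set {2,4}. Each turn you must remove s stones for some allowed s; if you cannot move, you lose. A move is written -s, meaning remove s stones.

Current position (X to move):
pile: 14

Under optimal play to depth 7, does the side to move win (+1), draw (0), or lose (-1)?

value(14, X) = +1

[14] X move#1: -2:+1/12*, -4:-1/10
[12] O move#2: -2:-1/10*, -4:-1/8
[10] X move#3: -2:-1/8, -4:+1/6*
[6] O move#4: -2:-1/4*, -4:-1/2
[4] X move#5: -2:-1/2, -4:+1/0*
[0] end (terminal -1, O#6); searched 14 to 7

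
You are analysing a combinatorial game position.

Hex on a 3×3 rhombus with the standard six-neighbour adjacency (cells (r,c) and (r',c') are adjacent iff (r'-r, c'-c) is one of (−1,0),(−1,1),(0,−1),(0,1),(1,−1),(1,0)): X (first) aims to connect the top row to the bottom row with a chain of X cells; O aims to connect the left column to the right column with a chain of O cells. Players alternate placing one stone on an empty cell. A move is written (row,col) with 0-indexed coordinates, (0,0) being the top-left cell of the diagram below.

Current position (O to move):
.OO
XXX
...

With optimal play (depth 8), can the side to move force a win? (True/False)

O winning at [.OO/XXX/...]: True

ply 1, O at .OO/XXX/... | (0,0)=+1→OOO/XXX/...*; (2,0)=-1→.OO/XXX/O..; (2,1)=-1→.OO/XXX/.O.; (2,2)=-1→.OO/XXX/..O
ply 2: OOO/XXX/... is terminal -1 (X); from .OO/XXX/... depth 8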